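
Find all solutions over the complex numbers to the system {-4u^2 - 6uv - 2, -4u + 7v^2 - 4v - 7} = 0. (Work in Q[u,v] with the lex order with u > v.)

Compute a lex Gröbner basis by Buchberger's algorithm.
f_1 = -4u^2 - 6uv - 2, LT = u^2.
f_2 = -4u + 7v^2 - 4v - 7, LT = u.

S(f_1,f_2): lcm = u^2. S = 7/4uv^2 + 1/2uv - 7/4u + 1/2.
  leading term uv^2: subtract (-7/16v^2)·f_2 from 7/4uv^2 + 1/2uv - 7/4u + 1/2 → 1/2uv - 7/4u + 49/16v^4 - 7/4v^3 - 49/16v^2 + 1/2
  leading term uv: subtract (-1/8v)·f_2 from 1/2uv - 7/4u + 49/16v^4 - 7/4v^3 - 49/16v^2 + 1/2 → -7/4u + 49/16v^4 - 7/8v^3 - 57/16v^2 - 7/8v + 1/2
  leading term u: subtract (7/16)·f_2 from -7/4u + 49/16v^4 - 7/8v^3 - 57/16v^2 - 7/8v + 1/2 → 49/16v^4 - 7/8v^3 - 53/8v^2 + 7/8v + 57/16
  leading term v^4: no divisor's leading term divides it; move 49/16v^4 to the remainder.
  leading term v^3: no divisor's leading term divides it; move -7/8v^3 to the remainder.
  leading term v^2: no divisor's leading term divides it; move -53/8v^2 to the remainder.
  leading term v: no divisor's leading term divides it; move 7/8v to the remainder.
  leading term 1: no divisor's leading term divides it; move 57/16 to the remainder.
  remainder 49/16v^4 - 7/8v^3 - 53/8v^2 + 7/8v + 57/16 ≠ 0; add h_3 = 49/16v^4 - 7/8v^3 - 53/8v^2 + 7/8v + 57/16 to the basis.

The other S-polynomials (S(f_1,h_3), S(f_2,h_3)) all reduce to 0 modulo the current basis, so we have a Gröbner basis.
Inter-reduce: drop elements whose leading term is divisible by another's, tail-reduce, and make monic.
Reduced Gröbner basis: {u - 7/4v^2 + v + 7/4, v^4 - 2/7v^3 - 106/49v^2 + 2/7v + 57/49}.

From the last basis element, v^4 - 2/7v^3 - 106/49v^2 + 2/7v + 57/49 = 0, so v takes values in {-1, 1, 1/7 - sqrt(58)/7, 1/7 + sqrt(58)/7}. Each choice, substituted upward through the basis, yields the corresponding point(s) of the solution set.
  v = -1: the earlier basis element becomes u - 1 = 0, giving u = 1 — point (1, -1).
  v = 1: the earlier basis element becomes u + 1 = 0, giving u = -1 — point (-1, 1).
  v = 1/7 - sqrt(58)/7: the earlier basis element becomes u - sqrt(58)/14 - 3/14 = 0, giving u = 3/14 + sqrt(58)/14 — point (3/14 + sqrt(58)/14, 1/7 - sqrt(58)/7).
  v = 1/7 + sqrt(58)/7: the earlier basis element becomes u - 3/14 + sqrt(58)/14 = 0, giving u = 3/14 - sqrt(58)/14 — point (3/14 - sqrt(58)/14, 1/7 + sqrt(58)/7).
Each listed point satisfies every original equation (direct substitution).

{(1, -1), (-1, 1), (3/14 + sqrt(58)/14, 1/7 - sqrt(58)/7), (3/14 - sqrt(58)/14, 1/7 + sqrt(58)/7)}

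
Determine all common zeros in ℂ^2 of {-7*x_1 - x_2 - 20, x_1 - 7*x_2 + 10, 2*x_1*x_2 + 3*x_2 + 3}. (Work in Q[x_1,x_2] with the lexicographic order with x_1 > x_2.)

{(-3, 1)}

Compute a lex Gröbner basis by Buchberger's algorithm.
f_1 = -7*x_1 - x_2 - 20, LT = x_1.
f_2 = x_1 - 7*x_2 + 10, LT = x_1.
f_3 = 2*x_1*x_2 + 3*x_2 + 3, LT = x_1*x_2.

S(f_1,f_2): lcm = x_1. S = 50/7*x_2 - 50/7.
  reduce S modulo (f_1, f_2, f_3):
  remainder 50/7*x_2 - 50/7 ≠ 0; add h_4 = 50/7*x_2 - 50/7 to the basis.

The other S-polynomials (S(f_1,f_3), S(f_2,f_3), S(f_1,h_4), S(f_2,h_4), S(f_3,h_4)) all reduce to 0 modulo the current basis, so we have a Gröbner basis.
Inter-reduce: drop elements whose leading term is divisible by another's, tail-reduce, and make monic.
Reduced Gröbner basis: {x_1 + 3, x_2 - 1}.

From the last basis element, x_2 - 1 = 0, so x_2 takes values in {1}. Each choice, substituted upward through the basis, yields the corresponding point(s) of the solution set.
  x_2 = 1: the earlier basis element becomes x_1 + 3 = 0, giving x_1 = -3 — point (-3, 1).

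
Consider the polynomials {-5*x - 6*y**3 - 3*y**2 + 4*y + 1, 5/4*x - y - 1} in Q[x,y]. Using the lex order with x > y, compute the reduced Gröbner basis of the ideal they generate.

f_1 = -5*x - 6*y**3 - 3*y**2 + 4*y + 1, LT = x.
f_2 = 5/4*x - y - 1, LT = x.

S(f_1,f_2): lcm = x. S = 6/5*y**3 + 3/5*y**2 + 3/5.
  reduce S modulo (f_1, f_2):
  remainder 6/5*y**3 + 3/5*y**2 + 3/5 ≠ 0; add g_3 = 6/5*y**3 + 3/5*y**2 + 3/5 to the basis.

The other S-polynomials (S(f_1,g_3), S(f_2,g_3)) all reduce to 0 modulo the current basis, so we have a Gröbner basis.
Inter-reduce: drop elements whose leading term is divisible by another's, tail-reduce, and make monic.

G = {x - 4/5*y - 4/5, y**3 + 1/2*y**2 + 1/2}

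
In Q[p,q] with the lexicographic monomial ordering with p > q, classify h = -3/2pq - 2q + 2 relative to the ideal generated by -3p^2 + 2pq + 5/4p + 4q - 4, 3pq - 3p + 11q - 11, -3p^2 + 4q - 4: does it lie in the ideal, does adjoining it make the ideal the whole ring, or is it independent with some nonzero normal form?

-3/2pq - 2q + 2 lies in I (it reduces to 0).

First compute the reduced Gröbner basis of I by Buchberger's algorithm.
f_1 = -3p^2 + 2pq + 5/4p + 4q - 4, LT = p^2.
f_2 = 3pq - 3p + 11q - 11, LT = pq.
f_3 = -3p^2 + 4q - 4, LT = p^2.

S(f_1,f_2): lcm = p^2q. S = p^2 - 2/3pq^2 - 49/12pq + 11/3p - 4/3q^2 + 4/3q.
  reduce S modulo (f_1, f_2, f_3):
  remainder 10/9q^2 + 547/36q - 587/36 ≠ 0; add k_4 = 10/9q^2 + 547/36q - 587/36 to the basis.

S(f_1,f_3): lcm = p^2. S = -2/3pq - 5/12p.
  reduce S modulo (f_1, f_2, f_3, k_4):
  remainder -13/12p + 22/9q - 22/9 ≠ 0; add k_5 = -13/12p + 22/9q - 22/9 to the basis.

S(f_2,f_3): lcm = p^2q. S = -p^2 + 11/3pq - 11/3p + 4/3q^2 - 4/3q.
  reduce S modulo (f_1, f_2, f_3, k_4, k_5):
  remainder -3091/90q + 3091/90 ≠ 0; add k_6 = -3091/90q + 3091/90 to the basis.

The other S-polynomials (S(f_1,k_4), S(f_2,k_4), S(f_3,k_4), S(f_1,k_5), S(f_2,k_5), S(f_3,k_5), S(k_4,k_5), S(f_1,k_6), S(f_2,k_6), S(f_3,k_6), S(k_4,k_6), S(k_5,k_6)) all reduce to 0 modulo the current basis, so we have a Gröbner basis.
Inter-reduce: drop elements whose leading term is divisible by another's, tail-reduce, and make monic.
Reduced Gröbner basis: {p, q - 1}.
Label its elements g_1 = p, g_2 = q - 1.

Reduce h = -3/2pq - 2q + 2 modulo G:
  leading term pq: subtract (-3/2q)·g_1 from -3/2pq - 2q + 2 → -2q + 2
  leading term q: subtract (-2)·g_2 from -2q + 2 → 0
  normal form = 0.
Since the normal form is 0, h ∈ I.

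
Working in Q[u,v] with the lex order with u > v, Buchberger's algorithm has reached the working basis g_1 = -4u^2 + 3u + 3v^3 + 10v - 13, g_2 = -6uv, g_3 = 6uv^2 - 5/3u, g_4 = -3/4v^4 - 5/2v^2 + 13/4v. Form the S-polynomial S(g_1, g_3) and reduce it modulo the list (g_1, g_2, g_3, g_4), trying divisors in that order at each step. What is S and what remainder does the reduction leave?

S(g_1, g_3) = 5/18u^2 - 3/4uv^2 - 3/4v^5 - 5/2v^3 + 13/4v^2; remainder on division = 5/24u + 5/24v^3 + 25/36v - 65/72.

lcm(LM(g_1), LM(g_3)) = u^2v^2.
S = (lcm/LT(g_1))·g_1 − (lcm/LT(g_3))·g_3 = 5/18u^2 - 3/4uv^2 - 3/4v^5 - 5/2v^3 + 13/4v^2.
Reduce S modulo (g_1, g_2, g_3, g_4) in that order:
  leading term u^2: subtract (-5/72)·g_1 from 5/18u^2 - 3/4uv^2 - 3/4v^5 - 5/2v^3 + 13/4v^2 → -3/4uv^2 + 5/24u - 3/4v^5 - 55/24v^3 + 13/4v^2 + 25/36v - 65/72
  leading term uv^2: subtract (1/8v)·g_2 from -3/4uv^2 + 5/24u - 3/4v^5 - 55/24v^3 + 13/4v^2 + 25/36v - 65/72 → 5/24u - 3/4v^5 - 55/24v^3 + 13/4v^2 + 25/36v - 65/72
  leading term u: no divisor's leading term divides it; move 5/24u to the remainder.
  leading term v^5: subtract (v)·g_4 from -3/4v^5 - 55/24v^3 + 13/4v^2 + 25/36v - 65/72 → 5/24v^3 + 25/36v - 65/72
  leading term v^3: no divisor's leading term divides it; move 5/24v^3 to the remainder.
  leading term v: no divisor's leading term divides it; move 25/36v to the remainder.
  leading term 1: no divisor's leading term divides it; move -65/72 to the remainder.
The remainder 5/24u + 5/24v^3 + 25/36v - 65/72 is nonzero, so it would be added as the next basis element.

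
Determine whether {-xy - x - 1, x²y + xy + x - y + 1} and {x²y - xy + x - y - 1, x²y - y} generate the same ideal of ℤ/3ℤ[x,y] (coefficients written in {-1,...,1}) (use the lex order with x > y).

No, the ideals differ.

Equality of ideals is decidable: compute both reduced Gröbner bases (unique for the ordering) and check whether they agree.
Buchberger on the first generating set:
f_1 = -xy - x - 1, LT = xy.
f_2 = x²y + xy + x - y + 1, LT = x²y.

S(f_1,f_2): lcm = x²y. S = x² - xy + y - 1.
  reduce S modulo (f_1, f_2):
  remainder x² + x + y ≠ 0; add g_3 = x² + x + y to the basis.

S(f_1,g_3): lcm = x²y. S = x² - xy + x - y².
  reduce S modulo (f_1, f_2, g_3):
  remainder x - y² - y + 1 ≠ 0; add g_4 = x - y² - y + 1 to the basis.

S(f_1,g_4): lcm = xy. S = x + y³ + y² - y + 1.
  reduce S modulo (f_1, f_2, g_3, g_4):
  remainder y³ - y² ≠ 0; add g_5 = y³ - y² to the basis.

The other S-polynomials (S(f_2,g_3), S(f_2,g_4), S(g_3,g_4), S(f_1,g_5), S(f_2,g_5), S(g_3,g_5), S(g_4,g_5)) all reduce to 0 modulo the current basis, so we have a Gröbner basis.
Inter-reduce: drop elements whose leading term is divisible by another's, tail-reduce, and make monic.
Reduced Gröbner basis: {x - y² - y + 1, y³ - y²}.

Buchberger on the second generating set:
h_1 = x²y - xy + x - y - 1, LT = x²y.
h_2 = x²y - y, LT = x²y.

S(h_1,h_2): lcm = x²y. S = -xy + x - 1.
  reduce S modulo (h_1, h_2):
  remainder -xy + x - 1 ≠ 0; add k_3 = -xy + x - 1 to the basis.

S(h_1,k_3): lcm = x²y. S = x² - xy - y - 1.
  reduce S modulo (h_1, h_2, k_3):
  remainder x² - x - y ≠ 0; add k_4 = x² - x - y to the basis.

S(h_1,k_4): lcm = x²y. S = x + y² - y - 1.
  reduce S modulo (h_1, h_2, k_3, k_4):
  remainder x + y² - y - 1 ≠ 0; add k_5 = x + y² - y - 1 to the basis.

S(k_3,k_5): lcm = xy. S = -x - y³ + y² + y + 1.
  reduce S modulo (h_1, h_2, k_3, k_4, k_5):
  remainder -y³ - y² ≠ 0; add k_6 = -y³ - y² to the basis.

The other S-polynomials (S(h_2,k_3), S(h_2,k_4), S(k_3,k_4), S(h_1,k_5), S(h_2,k_5), S(k_4,k_5), S(h_1,k_6), S(h_2,k_6), S(k_3,k_6), S(k_4,k_6), S(k_5,k_6)) all reduce to 0 modulo the current basis, so we have a Gröbner basis.
Inter-reduce: drop elements whose leading term is divisible by another's, tail-reduce, and make monic.
Reduced Gröbner basis: {x + y² - y - 1, y³ + y²}.

Since the reduced bases disagree, the two ideals are not the same.
The choice of monomial ordering does not affect the verdict — as long as both bases are computed under the same ordering, their equality decides ideal equality.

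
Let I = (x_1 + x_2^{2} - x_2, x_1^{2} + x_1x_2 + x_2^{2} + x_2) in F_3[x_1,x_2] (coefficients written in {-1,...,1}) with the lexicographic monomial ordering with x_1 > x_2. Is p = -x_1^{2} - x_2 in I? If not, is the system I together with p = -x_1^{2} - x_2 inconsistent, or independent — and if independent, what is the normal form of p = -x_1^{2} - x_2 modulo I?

First compute the reduced Gröbner basis of I by Buchberger's algorithm.
f_1 = x_1 + x_2^{2} - x_2, LT = x_1.
f_2 = x_1^{2} + x_1x_2 + x_2^{2} + x_2, LT = x_1^{2}.

S(f_1,f_2): lcm = x_1^{2}. S = x_1x_2^{2} + x_1x_2 - x_2^{2} - x_2.
  leading term x_1x_2^{2}: subtract (x_2^{2})·f_1 from x_1x_2^{2} + x_1x_2 - x_2^{2} - x_2 → x_1x_2 - x_2^{4} + x_2^{3} - x_2^{2} - x_2
  leading term x_1x_2: subtract (x_2)·f_1 from x_1x_2 - x_2^{4} + x_2^{3} - x_2^{2} - x_2 → -x_2^{4} - x_2
  leading term x_2^{4}: no divisor's leading term divides it; move -x_2^{4} to the remainder.
  leading term x_2: no divisor's leading term divides it; move -x_2 to the remainder.
  remainder -x_2^{4} - x_2 ≠ 0; add h_3 = -x_2^{4} - x_2 to the basis.

The other S-polynomials (S(f_1,h_3), S(f_2,h_3)) all reduce to 0 modulo the current basis, so we have a Gröbner basis.
Inter-reduce: drop elements whose leading term is divisible by another's, tail-reduce, and make monic.
Reduced Gröbner basis: {x_1 + x_2^{2} - x_2, x_2^{4} + x_2}.
Label its elements g_1 = x_1 + x_2^{2} - x_2, g_2 = x_2^{4} + x_2.

Reduce p = -x_1^{2} - x_2 modulo G:
  leading term x_1^{2}: subtract (-x_1)·g_1 from -x_1^{2} - x_2 → x_1x_2^{2} - x_1x_2 - x_2
  leading term x_1x_2^{2}: subtract (x_2^{2})·g_1 from x_1x_2^{2} - x_1x_2 - x_2 → -x_1x_2 - x_2^{4} + x_2^{3} - x_2
  leading term x_1x_2: subtract (-x_2)·g_1 from -x_1x_2 - x_2^{4} + x_2^{3} - x_2 → -x_2^{4} - x_2^{3} - x_2^{2} - x_2
  leading term x_2^{4}: subtract (-1)·g_2 from -x_2^{4} - x_2^{3} - x_2^{2} - x_2 → -x_2^{3} - x_2^{2}
  leading term x_2^{3}: no divisor's leading term divides it; move -x_2^{3} to the remainder.
  leading term x_2^{2}: no divisor's leading term divides it; move -x_2^{2} to the remainder.
  normal form = -x_2^{3} - x_2^{2}.
The normal form is nonzero, so p ∉ I. Since p minus its normal form lies in I, I + (p) = I + (r) where r = -x_2^{3} - x_2^{2}; decide whether this ideal is the whole ring.
Run Buchberger on G together with r (pairs among the g_i already reduce to 0 since G is a Gröbner basis):
g_1 = x_1 + x_2^{2} - x_2, LT = x_1.
g_2 = x_2^{4} + x_2, LT = x_2^{4}.
r = -x_2^{3} - x_2^{2}, LT = x_2^{3}.

S(g_2,r): lcm = x_2^{4}. S = -x_2^{3} + x_2.
  leading term x_2^{3}: subtract (1)·r from -x_2^{3} + x_2 → x_2^{2} + x_2
  leading term x_2^{2}: no divisor's leading term divides it; move x_2^{2} to the remainder.
  leading term x_2: no divisor's leading term divides it; move x_2 to the remainder.
  remainder x_2^{2} + x_2 ≠ 0; add m_4 = x_2^{2} + x_2 to the basis.

The other S-polynomials (S(g_1,g_2), S(g_1,r), S(g_1,m_4), S(g_2,m_4), S(r,m_4)) all reduce to 0 modulo the current basis, so we have a Gröbner basis.
Inter-reduce: drop elements whose leading term is divisible by another's, tail-reduce, and make monic.
Reduced Gröbner basis: {x_1 + x_2, x_2^{2} + x_2}.
The reduced Gröbner basis of I + (p) is {x_1 + x_2, x_2^{2} + x_2} ≠ {1}, a proper ideal, so the enlarged system stays consistent: p is independent of I, with normal form -x_2^{3} - x_2^{2}.

-x_1^{2} - x_2 is independent of I; its normal form modulo I is -x_2^{3} - x_2^{2}.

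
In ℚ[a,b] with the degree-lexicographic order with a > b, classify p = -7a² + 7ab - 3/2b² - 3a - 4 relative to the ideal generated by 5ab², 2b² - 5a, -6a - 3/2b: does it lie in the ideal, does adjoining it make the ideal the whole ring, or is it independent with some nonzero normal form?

First compute the reduced Gröbner basis of I by Buchberger's algorithm.
f_1 = 5ab², LT = ab².
f_2 = 2b² - 5a, LT = b².
f_3 = -6a - 3/2b, LT = a.

S(f_1,f_2): lcm = ab². S = 5/2a².
  leading term a²: subtract (-5/12a)·f_3 from 5/2a² → -⅝ab
  leading term ab: subtract (5/48b)·f_3 from -⅝ab → 5/32b²
  leading term b²: subtract (5/64)·f_2 from 5/32b² → 25/64a
  leading term a: subtract (-25/384)·f_3 from 25/64a → -25/256b
  leading term b: no divisor's leading term divides it; move -25/256b to the remainder.
  remainder -25/256b ≠ 0; add h_4 = -25/256b to the basis.

The other S-polynomials (S(f_1,f_3), S(f_2,f_3), S(f_1,h_4), S(f_2,h_4), S(f_3,h_4)) all reduce to 0 modulo the current basis, so we have a Gröbner basis.
Inter-reduce: drop elements whose leading term is divisible by another's, tail-reduce, and make monic.
Reduced Gröbner basis: {a, b}.
Label its elements g_1 = a, g_2 = b.

Reduce p = -7a² + 7ab - 3/2b² - 3a - 4 modulo G:
  leading term a²: subtract (-7a)·g_1 from -7a² + 7ab - 3/2b² - 3a - 4 → 7ab - 3/2b² - 3a - 4
  leading term ab: subtract (7b)·g_1 from 7ab - 3/2b² - 3a - 4 → -3/2b² - 3a - 4
  leading term b²: subtract (-3/2b)·g_2 from -3/2b² - 3a - 4 → -3a - 4
  leading term a: subtract (-3)·g_1 from -3a - 4 → -4
  leading term 1: no divisor's leading term divides it; move -4 to the remainder.
  normal form = -4.
The normal form is nonzero, so p ∉ I. Since p minus its normal form lies in I, I + (p) = I + (r) where r = -4; decide whether this ideal is the whole ring.
Here r = -4 is a nonzero constant, hence a unit: 1 ∈ I + (p), the Gröbner basis of I + (p) is {1}, and the enlarged system has no common solution — adjoining p is inconsistent.

The remainder on division by a Gröbner basis is unique — it is the normal form.

Adjoining -7a² + 7ab - 3/2b² - 3a - 4 makes the ideal the whole ring: the system is inconsistent.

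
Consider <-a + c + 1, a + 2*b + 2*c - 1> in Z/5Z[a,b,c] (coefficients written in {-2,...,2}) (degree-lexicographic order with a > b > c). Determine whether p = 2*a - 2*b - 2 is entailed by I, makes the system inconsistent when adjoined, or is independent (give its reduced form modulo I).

2*a - 2*b - 2 lies in I (it reduces to 0).

First compute the reduced Gröbner basis of I by Buchberger's algorithm.
f_1 = -a + c + 1, LT = a.
f_2 = a + 2*b + 2*c - 1, LT = a.

S(f_1,f_2): lcm = a. S = -2*b + 2*c.
  leading term b: no divisor's leading term divides it; move -2*b to the remainder.
  leading term c: no divisor's leading term divides it; move 2*c to the remainder.
  remainder -2*b + 2*c ≠ 0; add h_3 = -2*b + 2*c to the basis.

S(f_1,h_3): leading monomials are coprime, so the S-polynomial reduces to 0 (Buchberger's first criterion).
S(f_2,h_3): leading monomials are coprime, so the S-polynomial reduces to 0 (Buchberger's first criterion).
Every S-polynomial of the final basis reduces to 0, so we have a Gröbner basis.
Inter-reduce: drop elements whose leading term is divisible by another's, tail-reduce, and make monic.
Reduced Gröbner basis: {a - c - 1, b - c}.
Label its elements g_1 = a - c - 1, g_2 = b - c.

Reduce p = 2*a - 2*b - 2 modulo G:
  leading term a: subtract (2)·g_1 from 2*a - 2*b - 2 → -2*b + 2*c
  leading term b: subtract (-2)·g_2 from -2*b + 2*c → 0
  normal form = 0.
Since the normal form is 0, p ∈ I.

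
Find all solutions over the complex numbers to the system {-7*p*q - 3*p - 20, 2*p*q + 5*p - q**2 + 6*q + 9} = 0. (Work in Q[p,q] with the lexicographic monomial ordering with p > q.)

{(-2, 1), (190/203 + 10*sqrt(767)/203, 16/7 - sqrt(767)/7), (190/203 - 10*sqrt(767)/203, 16/7 + sqrt(767)/7)}

Compute a lex Gröbner basis by Buchberger's algorithm.
f_1 = -7*p*q - 3*p - 20, LT = p*q.
f_2 = 2*p*q + 5*p - q**2 + 6*q + 9, LT = p*q.

S(f_1,f_2): lcm = p*q. S = -29/14*p + 1/2*q**2 - 3*q - 23/14.
  leading term p: no divisor's leading term divides it; move -29/14*p to the remainder.
  leading term q**2: no divisor's leading term divides it; move 1/2*q**2 to the remainder.
  leading term q: no divisor's leading term divides it; move -3*q to the remainder.
  leading term 1: no divisor's leading term divides it; move -23/14 to the remainder.
  remainder -29/14*p + 1/2*q**2 - 3*q - 23/14 ≠ 0; add h_3 = -29/14*p + 1/2*q**2 - 3*q - 23/14 to the basis.

S(f_1,h_3): lcm = p*q. S = 3/7*p + 7/29*q**3 - 42/29*q**2 - 23/29*q + 20/7.
  leading term p: subtract (-6/29)·h_3 from 3/7*p + 7/29*q**3 - 42/29*q**2 - 23/29*q + 20/7 → 7/29*q**3 - 39/29*q**2 - 41/29*q + 73/29
  leading term q**3: no divisor's leading term divides it; move 7/29*q**3 to the remainder.
  leading term q**2: no divisor's leading term divides it; move -39/29*q**2 to the remainder.
  leading term q: no divisor's leading term divides it; move -41/29*q to the remainder.
  leading term 1: no divisor's leading term divides it; move 73/29 to the remainder.
  remainder 7/29*q**3 - 39/29*q**2 - 41/29*q + 73/29 ≠ 0; add h_4 = 7/29*q**3 - 39/29*q**2 - 41/29*q + 73/29 to the basis.

The other S-polynomials (S(f_2,h_3), S(f_1,h_4), S(f_2,h_4), S(h_3,h_4)) all reduce to 0 modulo the current basis, so we have a Gröbner basis.
Inter-reduce: drop elements whose leading term is divisible by another's, tail-reduce, and make monic.
Reduced Gröbner basis: {p - 7/29*q**2 + 42/29*q + 23/29, q**3 - 39/7*q**2 - 41/7*q + 73/7}.

Elimination: the polynomial q**3 - 39/7*q**2 - 41/7*q + 73/7 lies in the elimination ideal for q, so q ∈ {1, 16/7 - sqrt(767)/7, 16/7 + sqrt(767)/7}. For each such q, the remaining basis elements (now univariate) give the rest of the solution.
  q = 1: the earlier basis element becomes p + 2 = 0, giving p = -2 — point (-2, 1).
  q = 16/7 - sqrt(767)/7: the earlier basis element becomes p - 10*sqrt(767)/203 - 190/203 = 0, giving p = 190/203 + 10*sqrt(767)/203 — point (190/203 + 10*sqrt(767)/203, 16/7 - sqrt(767)/7).
  q = 16/7 + sqrt(767)/7: the earlier basis element becomes p - 190/203 + 10*sqrt(767)/203 = 0, giving p = 190/203 - 10*sqrt(767)/203 — point (190/203 - 10*sqrt(767)/203, 16/7 + sqrt(767)/7).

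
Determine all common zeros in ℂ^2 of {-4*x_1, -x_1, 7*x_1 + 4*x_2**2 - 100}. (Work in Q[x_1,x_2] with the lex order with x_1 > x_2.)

Compute a lex Gröbner basis by Buchberger's algorithm.
f_1 = -4*x_1, LT = x_1.
f_2 = -x_1, LT = x_1.
f_3 = 7*x_1 + 4*x_2**2 - 100, LT = x_1.

S(f_1,f_3): lcm = x_1. S = -4/7*x_2**2 + 100/7.
  reduce S modulo (f_1, f_2, f_3):
  remainder -4/7*x_2**2 + 100/7 ≠ 0; add h_4 = -4/7*x_2**2 + 100/7 to the basis.

The other S-polynomials (S(f_1,f_2), S(f_2,f_3), S(f_1,h_4), S(f_2,h_4), S(f_3,h_4)) all reduce to 0 modulo the current basis, so we have a Gröbner basis.
Inter-reduce: drop elements whose leading term is divisible by another's, tail-reduce, and make monic.
Reduced Gröbner basis: {x_1, x_2**2 - 25}.

Since the basis is lex-ordered, x_2**2 - 25 is univariate in x_2. Its roots are {-5, 5}. Back-substituting each root into the other basis elements fixes the other coordinates.
  x_2 = -5: the earlier basis element becomes x_1 = 0, giving x_1 = 0 — point (0, -5).
  x_2 = 5: the earlier basis element becomes x_1 = 0, giving x_1 = 0 — point (0, 5).

{(0, -5), (0, 5)}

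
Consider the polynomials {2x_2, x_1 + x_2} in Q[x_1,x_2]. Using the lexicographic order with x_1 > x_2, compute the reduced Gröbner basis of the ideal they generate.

G = {x_1, x_2}

f_1 = 2x_2, LT = x_2.
f_2 = x_1 + x_2, LT = x_1.

The S-polynomials (S(f_1,f_2)) all reduce to 0 modulo the current basis, so we have a Gröbner basis.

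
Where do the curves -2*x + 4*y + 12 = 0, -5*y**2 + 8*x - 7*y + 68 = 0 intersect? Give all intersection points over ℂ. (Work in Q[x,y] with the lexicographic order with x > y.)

{(-2, -4), (88/5, 29/5)}

Compute a lex Gröbner basis by Buchberger's algorithm.
f_1 = -2*x + 4*y + 12, LT = x.
f_2 = 8*x - 5*y**2 - 7*y + 68, LT = x.

S(f_1,f_2): lcm = x. S = 5/8*y**2 - 9/8*y - 29/2.
  reduce S modulo (f_1, f_2):
  remainder 5/8*y**2 - 9/8*y - 29/2 ≠ 0; add h_3 = 5/8*y**2 - 9/8*y - 29/2 to the basis.

The other S-polynomials (S(f_1,h_3), S(f_2,h_3)) all reduce to 0 modulo the current basis, so we have a Gröbner basis.
Inter-reduce: drop elements whose leading term is divisible by another's, tail-reduce, and make monic.
Reduced Gröbner basis: {x - 2*y - 6, y**2 - 9/5*y - 116/5}.

From the last basis element, y**2 - 9/5*y - 116/5 = 0, so y takes values in {-4, 29/5}. Each choice, substituted upward through the basis, yields the corresponding point(s) of the solution set.
  y = -4: the earlier basis element becomes x + 2 = 0, giving x = -2 — point (-2, -4).
  y = 29/5: the earlier basis element becomes x - 88/5 = 0, giving x = 88/5 — point (88/5, 29/5).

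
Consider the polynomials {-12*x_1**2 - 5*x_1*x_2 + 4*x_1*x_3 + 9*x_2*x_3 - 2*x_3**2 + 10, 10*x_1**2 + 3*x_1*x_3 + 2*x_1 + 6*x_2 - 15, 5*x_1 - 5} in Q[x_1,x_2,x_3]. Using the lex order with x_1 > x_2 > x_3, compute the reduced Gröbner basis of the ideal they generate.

G = {x_1 - 1, x_2 + 1/2*x_3 - 1/2, x_3**2 - 22/13*x_3 + 9/13}

f_1 = -12*x_1**2 - 5*x_1*x_2 + 4*x_1*x_3 + 9*x_2*x_3 - 2*x_3**2 + 10, LT = x_1**2.
f_2 = 10*x_1**2 + 3*x_1*x_3 + 2*x_1 + 6*x_2 - 15, LT = x_1**2.
f_3 = 5*x_1 - 5, LT = x_1.

S(f_1,f_2): lcm = x_1**2. S = 5/12*x_1*x_2 - 19/30*x_1*x_3 - 1/5*x_1 - 3/4*x_2*x_3 - 3/5*x_2 + 1/6*x_3**2 + 2/3.
  leading term x_1*x_2: subtract (1/12*x_2)·f_3 from 5/12*x_1*x_2 - 19/30*x_1*x_3 - 1/5*x_1 - 3/4*x_2*x_3 - 3/5*x_2 + 1/6*x_3**2 + 2/3 → -19/30*x_1*x_3 - 1/5*x_1 - 3/4*x_2*x_3 - 11/60*x_2 + 1/6*x_3**2 + 2/3
  leading term x_1*x_3: subtract (-19/150*x_3)·f_3 from -19/30*x_1*x_3 - 1/5*x_1 - 3/4*x_2*x_3 - 11/60*x_2 + 1/6*x_3**2 + 2/3 → -1/5*x_1 - 3/4*x_2*x_3 - 11/60*x_2 + 1/6*x_3**2 - 19/30*x_3 + 2/3
  leading term x_1: subtract (-1/25)·f_3 from -1/5*x_1 - 3/4*x_2*x_3 - 11/60*x_2 + 1/6*x_3**2 - 19/30*x_3 + 2/3 → -3/4*x_2*x_3 - 11/60*x_2 + 1/6*x_3**2 - 19/30*x_3 + 7/15
  leading term x_2*x_3: no divisor's leading term divides it; move -3/4*x_2*x_3 to the remainder.
  leading term x_2: no divisor's leading term divides it; move -11/60*x_2 to the remainder.
  leading term x_3**2: no divisor's leading term divides it; move 1/6*x_3**2 to the remainder.
  leading term x_3: no divisor's leading term divides it; move -19/30*x_3 to the remainder.
  leading term 1: no divisor's leading term divides it; move 7/15 to the remainder.
  remainder -3/4*x_2*x_3 - 11/60*x_2 + 1/6*x_3**2 - 19/30*x_3 + 7/15 ≠ 0; add g_4 = -3/4*x_2*x_3 - 11/60*x_2 + 1/6*x_3**2 - 19/30*x_3 + 7/15 to the basis.

S(f_1,f_3): lcm = x_1**2. S = 5/12*x_1*x_2 - 1/3*x_1*x_3 + x_1 - 3/4*x_2*x_3 + 1/6*x_3**2 - 5/6.
  leading term x_1*x_2: subtract (1/12*x_2)·f_3 from 5/12*x_1*x_2 - 1/3*x_1*x_3 + x_1 - 3/4*x_2*x_3 + 1/6*x_3**2 - 5/6 → -1/3*x_1*x_3 + x_1 - 3/4*x_2*x_3 + 5/12*x_2 + 1/6*x_3**2 - 5/6
  leading term x_1*x_3: subtract (-1/15*x_3)·f_3 from -1/3*x_1*x_3 + x_1 - 3/4*x_2*x_3 + 5/12*x_2 + 1/6*x_3**2 - 5/6 → x_1 - 3/4*x_2*x_3 + 5/12*x_2 + 1/6*x_3**2 - 1/3*x_3 - 5/6
  leading term x_1: subtract (1/5)·f_3 from x_1 - 3/4*x_2*x_3 + 5/12*x_2 + 1/6*x_3**2 - 1/3*x_3 - 5/6 → -3/4*x_2*x_3 + 5/12*x_2 + 1/6*x_3**2 - 1/3*x_3 + 1/6
  leading term x_2*x_3: subtract (1)·g_4 from -3/4*x_2*x_3 + 5/12*x_2 + 1/6*x_3**2 - 1/3*x_3 + 1/6 → 3/5*x_2 + 3/10*x_3 - 3/10
  leading term x_2: no divisor's leading term divides it; move 3/5*x_2 to the remainder.
  leading term x_3: no divisor's leading term divides it; move 3/10*x_3 to the remainder.
  leading term 1: no divisor's leading term divides it; move -3/10 to the remainder.
  remainder 3/5*x_2 + 3/10*x_3 - 3/10 ≠ 0; add g_5 = 3/5*x_2 + 3/10*x_3 - 3/10 to the basis.

S(g_4,g_5): lcm = x_2*x_3. S = 11/45*x_2 - 13/18*x_3**2 + 121/90*x_3 - 28/45.
  leading term x_2: subtract (11/27)·g_5 from 11/45*x_2 - 13/18*x_3**2 + 121/90*x_3 - 28/45 → -13/18*x_3**2 + 11/9*x_3 - 1/2
  leading term x_3**2: no divisor's leading term divides it; move -13/18*x_3**2 to the remainder.
  leading term x_3: no divisor's leading term divides it; move 11/9*x_3 to the remainder.
  leading term 1: no divisor's leading term divides it; move -1/2 to the remainder.
  remainder -13/18*x_3**2 + 11/9*x_3 - 1/2 ≠ 0; add g_6 = -13/18*x_3**2 + 11/9*x_3 - 1/2 to the basis.

The other S-polynomials (S(f_2,f_3), S(f_1,g_4), S(f_2,g_4), S(f_3,g_4), S(f_1,g_5), S(f_2,g_5), S(f_3,g_5), S(f_1,g_6), S(f_2,g_6), S(f_3,g_6), S(g_4,g_6), S(g_5,g_6)) all reduce to 0 modulo the current basis, so we have a Gröbner basis.
Inter-reduce: drop elements whose leading term is divisible by another's, tail-reduce, and make monic.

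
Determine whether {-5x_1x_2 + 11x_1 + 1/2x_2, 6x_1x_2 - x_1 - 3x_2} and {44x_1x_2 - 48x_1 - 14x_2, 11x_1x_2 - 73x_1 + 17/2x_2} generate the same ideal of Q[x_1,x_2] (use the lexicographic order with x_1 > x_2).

Equality of ideals is decidable: compute both reduced Gröbner bases (unique for the ordering) and check whether they agree.
Buchberger on the first generating set:
f_1 = -5x_1x_2 + 11x_1 + 1/2x_2, LT = x_1x_2.
f_2 = 6x_1x_2 - x_1 - 3x_2, LT = x_1x_2.

S(f_1,f_2): lcm = x_1x_2. S = -61/30x_1 + 2/5x_2.
  reduce S modulo (f_1, f_2):
  remainder -61/30x_1 + 2/5x_2 ≠ 0; add g_3 = -61/30x_1 + 2/5x_2 to the basis.

S(f_1,g_3): lcm = x_1x_2. S = -11/5x_1 + 12/61x_2^2 - 1/10x_2.
  reduce S modulo (f_1, f_2, g_3):
  remainder 12/61x_2^2 - 65/122x_2 ≠ 0; add g_4 = 12/61x_2^2 - 65/122x_2 to the basis.

The other S-polynomials (S(f_2,g_3), S(f_1,g_4), S(f_2,g_4), S(g_3,g_4)) all reduce to 0 modulo the current basis, so we have a Gröbner basis.
Inter-reduce: drop elements whose leading term is divisible by another's, tail-reduce, and make monic.
Reduced Gröbner basis: {x_1 - 12/61x_2, x_2^2 - 65/24x_2}.

Buchberger on the second generating set:
h_1 = 44x_1x_2 - 48x_1 - 14x_2, LT = x_1x_2.
h_2 = 11x_1x_2 - 73x_1 + 17/2x_2, LT = x_1x_2.

S(h_1,h_2): lcm = x_1x_2. S = 61/11x_1 - 12/11x_2.
  reduce S modulo (h_1, h_2):
  remainder 61/11x_1 - 12/11x_2 ≠ 0; add k_3 = 61/11x_1 - 12/11x_2 to the basis.

S(h_1,k_3): lcm = x_1x_2. S = -12/11x_1 + 12/61x_2^2 - 7/22x_2.
  reduce S modulo (h_1, h_2, k_3):
  remainder 12/61x_2^2 - 65/122x_2 ≠ 0; add k_4 = 12/61x_2^2 - 65/122x_2 to the basis.

The other S-polynomials (S(h_2,k_3), S(h_1,k_4), S(h_2,k_4), S(k_3,k_4)) all reduce to 0 modulo the current basis, so we have a Gröbner basis.
Inter-reduce: drop elements whose leading term is divisible by another's, tail-reduce, and make monic.
Reduced Gröbner basis: {x_1 - 12/61x_2, x_2^2 - 65/24x_2}.

Same reduced basis, so the two generating sets span the same ideal.

Yes, the ideals are equal.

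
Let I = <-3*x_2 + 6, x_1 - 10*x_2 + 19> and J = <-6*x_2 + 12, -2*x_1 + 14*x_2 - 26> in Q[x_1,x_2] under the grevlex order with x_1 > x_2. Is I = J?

Yes, the ideals are equal.

Equality of ideals is decidable: compute both reduced Gröbner bases (unique for the ordering) and check whether they agree.
Buchberger on the first generating set:
f_1 = -3*x_2 + 6, LT = x_2.
f_2 = x_1 - 10*x_2 + 19, LT = x_1.

The S-polynomials (S(f_1,f_2)) all reduce to 0 modulo the current basis, so we have a Gröbner basis.
Inter-reduce: drop elements whose leading term is divisible by another's, tail-reduce, and make monic.
Reduced Gröbner basis: {x_1 - 1, x_2 - 2}.

Buchberger on the second generating set:
h_1 = -6*x_2 + 12, LT = x_2.
h_2 = -2*x_1 + 14*x_2 - 26, LT = x_1.

The S-polynomials (S(h_1,h_2)) all reduce to 0 modulo the current basis, so we have a Gröbner basis.
Inter-reduce: drop elements whose leading term is divisible by another's, tail-reduce, and make monic.
Reduced Gröbner basis: {x_1 - 1, x_2 - 2}.

Same reduced basis, so the two generating sets span the same ideal.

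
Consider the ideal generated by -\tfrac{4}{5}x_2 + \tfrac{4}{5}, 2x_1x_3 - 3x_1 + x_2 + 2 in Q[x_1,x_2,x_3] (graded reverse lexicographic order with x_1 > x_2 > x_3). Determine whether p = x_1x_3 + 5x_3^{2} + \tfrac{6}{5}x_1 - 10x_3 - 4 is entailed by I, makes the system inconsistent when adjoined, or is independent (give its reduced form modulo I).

First compute the reduced Gröbner basis of I by Buchberger's algorithm.
f_1 = -\tfrac{4}{5}x_2 + \tfrac{4}{5}, LT = x_2.
f_2 = 2x_1x_3 - 3x_1 + x_2 + 2, LT = x_1x_3.

The S-polynomials (S(f_1,f_2)) all reduce to 0 modulo the current basis, so we have a Gröbner basis.
Inter-reduce: drop elements whose leading term is divisible by another's, tail-reduce, and make monic.
Reduced Gröbner basis: {x_1x_3 - \tfrac{3}{2}x_1 + \tfrac{3}{2}, x_2 - 1}.
Label its elements g_1 = x_1x_3 - \tfrac{3}{2}x_1 + \tfrac{3}{2}, g_2 = x_2 - 1.

Reduce p = x_1x_3 + 5x_3^{2} + \tfrac{6}{5}x_1 - 10x_3 - 4 modulo G:
  leading term x_1x_3: subtract (1)·g_1 from x_1x_3 + 5x_3^{2} + \tfrac{6}{5}x_1 - 10x_3 - 4 → 5x_3^{2} + \tfrac{27}{10}x_1 - 10x_3 - \tfrac{11}{2}
  leading term x_3^{2}: no divisor's leading term divides it; move 5x_3^{2} to the remainder.
  leading term x_1: no divisor's leading term divides it; move \tfrac{27}{10}x_1 to the remainder.
  leading term x_3: no divisor's leading term divides it; move -10x_3 to the remainder.
  leading term 1: no divisor's leading term divides it; move -\tfrac{11}{2} to the remainder.
  normal form = 5x_3^{2} + \tfrac{27}{10}x_1 - 10x_3 - \tfrac{11}{2}.
The normal form is nonzero, so p ∉ I. Since p minus its normal form lies in I, I + (p) = I + (r) where r = 5x_3^{2} + \tfrac{27}{10}x_1 - 10x_3 - \tfrac{11}{2}; decide whether this ideal is the whole ring.
Run Buchberger on G together with r (pairs among the g_i already reduce to 0 since G is a Gröbner basis):
g_1 = x_1x_3 - \tfrac{3}{2}x_1 + \tfrac{3}{2}, LT = x_1x_3.
g_2 = x_2 - 1, LT = x_2.
r = 5x_3^{2} + \tfrac{27}{10}x_1 - 10x_3 - \tfrac{11}{2}, LT = x_3^{2}.

S(g_1,r): lcm = x_1x_3^{2}. S = -\tfrac{27}{50}x_1^{2} + \tfrac{1}{2}x_1x_3 + \tfrac{11}{10}x_1 + \tfrac{3}{2}x_3.
  leading term x_1^{2}: no divisor's leading term divides it; move -\tfrac{27}{50}x_1^{2} to the remainder.
  leading term x_1x_3: subtract (\tfrac{1}{2})·g_1 from \tfrac{1}{2}x_1x_3 + \tfrac{11}{10}x_1 + \tfrac{3}{2}x_3 → \tfrac{37}{20}x_1 + \tfrac{3}{2}x_3 - \tfrac{3}{4}
  leading term x_1: no divisor's leading term divides it; move \tfrac{37}{20}x_1 to the remainder.
  leading term x_3: no divisor's leading term divides it; move \tfrac{3}{2}x_3 to the remainder.
  leading term 1: no divisor's leading term divides it; move -\tfrac{3}{4} to the remainder.
  remainder -\tfrac{27}{50}x_1^{2} + \tfrac{37}{20}x_1 + \tfrac{3}{2}x_3 - \tfrac{3}{4} ≠ 0; add m_4 = -\tfrac{27}{50}x_1^{2} + \tfrac{37}{20}x_1 + \tfrac{3}{2}x_3 - \tfrac{3}{4} to the basis.

The other S-polynomials (S(g_1,g_2), S(g_2,r), S(g_1,m_4), S(g_2,m_4), S(r,m_4)) all reduce to 0 modulo the current basis, so we have a Gröbner basis.
Inter-reduce: drop elements whose leading term is divisible by another's, tail-reduce, and make monic.
Reduced Gröbner basis: {x_1^{2} - \tfrac{185}{54}x_1 - \tfrac{25}{9}x_3 + \tfrac{25}{18}, x_1x_3 - \tfrac{3}{2}x_1 + \tfrac{3}{2}, x_3^{2} + \tfrac{27}{50}x_1 - 2x_3 - \tfrac{11}{10}, x_2 - 1}.
The reduced Gröbner basis of I + (p) is {x_1^{2} - \tfrac{185}{54}x_1 - \tfrac{25}{9}x_3 + \tfrac{25}{18}, x_1x_3 - \tfrac{3}{2}x_1 + \tfrac{3}{2}, x_3^{2} + \tfrac{27}{50}x_1 - 2x_3 - \tfrac{11}{10}, x_2 - 1} ≠ {1}, a proper ideal, so the enlarged system stays consistent: p is independent of I, with normal form 5x_3^{2} + \tfrac{27}{10}x_1 - 10x_3 - \tfrac{11}{2}.

x_1x_3 + 5x_3^{2} + \tfrac{6}{5}x_1 - 10x_3 - 4 is independent of I; its normal form modulo I is 5x_3^{2} + \tfrac{27}{10}x_1 - 10x_3 - \tfrac{11}{2}.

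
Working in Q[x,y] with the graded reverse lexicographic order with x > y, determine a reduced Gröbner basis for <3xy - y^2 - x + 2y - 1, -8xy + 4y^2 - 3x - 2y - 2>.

f_1 = 3xy - y^2 - x + 2y - 1, LT = xy.
f_2 = -8xy + 4y^2 - 3x - 2y - 2, LT = xy.

S(f_1,f_2): lcm = xy. S = 1/6y^2 - 17/24x + 5/12y - 7/12.
  leading term y^2: no divisor's leading term divides it; move 1/6y^2 to the remainder.
  leading term x: no divisor's leading term divides it; move -17/24x to the remainder.
  leading term y: no divisor's leading term divides it; move 5/12y to the remainder.
  leading term 1: no divisor's leading term divides it; move -7/12 to the remainder.
  remainder 1/6y^2 - 17/24x + 5/12y - 7/12 ≠ 0; add g_3 = 1/6y^2 - 17/24x + 5/12y - 7/12 to the basis.

S(f_1,g_3): lcm = xy^2. S = -1/3y^3 + 17/4x^2 - 17/6xy + 2/3y^2 + 7/2x - 1/3y.
  leading term y^3: subtract (-2y)·g_3 from -1/3y^3 + 17/4x^2 - 17/6xy + 2/3y^2 + 7/2x - 1/3y → 17/4x^2 - 17/4xy + 3/2y^2 + 7/2x - 3/2y
  leading term x^2: no divisor's leading term divides it; move 17/4x^2 to the remainder.
  leading term xy: subtract (-17/12)·f_1 from -17/4xy + 3/2y^2 + 7/2x - 3/2y → 1/12y^2 + 25/12x + 4/3y - 17/12
  leading term y^2: subtract (1/2)·g_3 from 1/12y^2 + 25/12x + 4/3y - 17/12 → 39/16x + 9/8y - 9/8
  leading term x: no divisor's leading term divides it; move 39/16x to the remainder.
  leading term y: no divisor's leading term divides it; move 9/8y to the remainder.
  leading term 1: no divisor's leading term divides it; move -9/8 to the remainder.
  remainder 17/4x^2 + 39/16x + 9/8y - 9/8 ≠ 0; add g_4 = 17/4x^2 + 39/16x + 9/8y - 9/8 to the basis.

The other S-polynomials (S(f_2,g_3), S(f_1,g_4), S(f_2,g_4), S(g_3,g_4)) all reduce to 0 modulo the current basis, so we have a Gröbner basis.
Inter-reduce: drop elements whose leading term is divisible by another's, tail-reduce, and make monic.

G = {x^2 + 39/68x + 9/34y - 9/34, xy - 7/4x + 3/2y - 3/2, y^2 - 17/4x + 5/2y - 7/2}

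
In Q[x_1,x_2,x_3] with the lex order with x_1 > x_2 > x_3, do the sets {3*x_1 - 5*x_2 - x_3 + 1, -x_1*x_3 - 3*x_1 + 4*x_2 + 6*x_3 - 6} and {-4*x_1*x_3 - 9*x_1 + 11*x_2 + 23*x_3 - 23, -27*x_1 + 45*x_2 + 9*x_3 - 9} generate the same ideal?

Yes, the ideals are equal.

Two ideals are equal iff their reduced Gröbner bases coincide (the reduced basis is unique for a fixed ordering).
Buchberger on the first generating set:
f_1 = 3*x_1 - 5*x_2 - x_3 + 1, LT = x_1.
f_2 = -x_1*x_3 - 3*x_1 + 4*x_2 + 6*x_3 - 6, LT = x_1*x_3.

S(f_1,f_2): lcm = x_1*x_3. S = -3*x_1 - 5/3*x_2*x_3 + 4*x_2 - 1/3*x_3**2 + 19/3*x_3 - 6.
  leading term x_1: subtract (-1)·f_1 from -3*x_1 - 5/3*x_2*x_3 + 4*x_2 - 1/3*x_3**2 + 19/3*x_3 - 6 → -5/3*x_2*x_3 - x_2 - 1/3*x_3**2 + 16/3*x_3 - 5
  leading term x_2*x_3: no divisor's leading term divides it; move -5/3*x_2*x_3 to the remainder.
  leading term x_2: no divisor's leading term divides it; move -x_2 to the remainder.
  leading term x_3**2: no divisor's leading term divides it; move -1/3*x_3**2 to the remainder.
  leading term x_3: no divisor's leading term divides it; move 16/3*x_3 to the remainder.
  leading term 1: no divisor's leading term divides it; move -5 to the remainder.
  remainder -5/3*x_2*x_3 - x_2 - 1/3*x_3**2 + 16/3*x_3 - 5 ≠ 0; add g_3 = -5/3*x_2*x_3 - x_2 - 1/3*x_3**2 + 16/3*x_3 - 5 to the basis.

S(f_1,g_3): leading monomials are coprime, so the S-polynomial reduces to 0 (Buchberger's first criterion).
S(f_2,g_3): lcm = x_1*x_2*x_3. S = 12/5*x_1*x_2 - 1/5*x_1*x_3**2 + 16/5*x_1*x_3 - 3*x_1 - 4*x_2**2 - 6*x_2*x_3 + 6*x_2.
  leading term x_1*x_2: subtract (4/5*x_2)·f_1 from 12/5*x_1*x_2 - 1/5*x_1*x_3**2 + 16/5*x_1*x_3 - 3*x_1 - 4*x_2**2 - 6*x_2*x_3 + 6*x_2 → -1/5*x_1*x_3**2 + 16/5*x_1*x_3 - 3*x_1 - 26/5*x_2*x_3 + 26/5*x_2
  leading term x_1*x_3**2: subtract (-1/15*x_3**2)·f_1 from -1/5*x_1*x_3**2 + 16/5*x_1*x_3 - 3*x_1 - 26/5*x_2*x_3 + 26/5*x_2 → 16/5*x_1*x_3 - 3*x_1 - 1/3*x_2*x_3**2 - 26/5*x_2*x_3 + 26/5*x_2 - 1/15*x_3**3 + 1/15*x_3**2
  leading term x_1*x_3: subtract (16/15*x_3)·f_1 from 16/5*x_1*x_3 - 3*x_1 - 1/3*x_2*x_3**2 - 26/5*x_2*x_3 + 26/5*x_2 - 1/15*x_3**3 + 1/15*x_3**2 → -3*x_1 - 1/3*x_2*x_3**2 + 2/15*x_2*x_3 + 26/5*x_2 - 1/15*x_3**3 + 17/15*x_3**2 - 16/15*x_3
  leading term x_1: subtract (-1)·f_1 from -3*x_1 - 1/3*x_2*x_3**2 + 2/15*x_2*x_3 + 26/5*x_2 - 1/15*x_3**3 + 17/15*x_3**2 - 16/15*x_3 → -1/3*x_2*x_3**2 + 2/15*x_2*x_3 + 1/5*x_2 - 1/15*x_3**3 + 17/15*x_3**2 - 31/15*x_3 + 1
  leading term x_2*x_3**2: subtract (1/5*x_3)·g_3 from -1/3*x_2*x_3**2 + 2/15*x_2*x_3 + 1/5*x_2 - 1/15*x_3**3 + 17/15*x_3**2 - 31/15*x_3 + 1 → 1/3*x_2*x_3 + 1/5*x_2 + 1/15*x_3**2 - 16/15*x_3 + 1
  leading term x_2*x_3: subtract (-1/5)·g_3 from 1/3*x_2*x_3 + 1/5*x_2 + 1/15*x_3**2 - 16/15*x_3 + 1 → 0
  remainder 0.

Every S-polynomial of the final basis reduces to 0, so we have a Gröbner basis.
Inter-reduce: drop elements whose leading term is divisible by another's, tail-reduce, and make monic.
Reduced Gröbner basis: {x_1 - 5/3*x_2 - 1/3*x_3 + 1/3, x_2*x_3 + 3/5*x_2 + 1/5*x_3**2 - 16/5*x_3 + 3}.

Buchberger on the second generating set:
h_1 = -4*x_1*x_3 - 9*x_1 + 11*x_2 + 23*x_3 - 23, LT = x_1*x_3.
h_2 = -27*x_1 + 45*x_2 + 9*x_3 - 9, LT = x_1.

S(h_1,h_2): lcm = x_1*x_3. S = 9/4*x_1 + 5/3*x_2*x_3 - 11/4*x_2 + 1/3*x_3**2 - 73/12*x_3 + 23/4.
  leading term x_1: subtract (-1/12)·h_2 from 9/4*x_1 + 5/3*x_2*x_3 - 11/4*x_2 + 1/3*x_3**2 - 73/12*x_3 + 23/4 → 5/3*x_2*x_3 + x_2 + 1/3*x_3**2 - 16/3*x_3 + 5
  leading term x_2*x_3: no divisor's leading term divides it; move 5/3*x_2*x_3 to the remainder.
  leading term x_2: no divisor's leading term divides it; move x_2 to the remainder.
  leading term x_3**2: no divisor's leading term divides it; move 1/3*x_3**2 to the remainder.
  leading term x_3: no divisor's leading term divides it; move -16/3*x_3 to the remainder.
  leading term 1: no divisor's leading term divides it; move 5 to the remainder.
  remainder 5/3*x_2*x_3 + x_2 + 1/3*x_3**2 - 16/3*x_3 + 5 ≠ 0; add k_3 = 5/3*x_2*x_3 + x_2 + 1/3*x_3**2 - 16/3*x_3 + 5 to the basis.

S(h_1,k_3): lcm = x_1*x_2*x_3. S = 33/20*x_1*x_2 - 1/5*x_1*x_3**2 + 16/5*x_1*x_3 - 3*x_1 - 11/4*x_2**2 - 23/4*x_2*x_3 + 23/4*x_2.
  leading term x_1*x_2: subtract (-11/180*x_2)·h_2 from 33/20*x_1*x_2 - 1/5*x_1*x_3**2 + 16/5*x_1*x_3 - 3*x_1 - 11/4*x_2**2 - 23/4*x_2*x_3 + 23/4*x_2 → -1/5*x_1*x_3**2 + 16/5*x_1*x_3 - 3*x_1 - 26/5*x_2*x_3 + 26/5*x_2
  leading term x_1*x_3**2: subtract (1/20*x_3)·h_1 from -1/5*x_1*x_3**2 + 16/5*x_1*x_3 - 3*x_1 - 26/5*x_2*x_3 + 26/5*x_2 → 73/20*x_1*x_3 - 3*x_1 - 23/4*x_2*x_3 + 26/5*x_2 - 23/20*x_3**2 + 23/20*x_3
  leading term x_1*x_3: subtract (-73/80)·h_1 from 73/20*x_1*x_3 - 3*x_1 - 23/4*x_2*x_3 + 26/5*x_2 - 23/20*x_3**2 + 23/20*x_3 → -897/80*x_1 - 23/4*x_2*x_3 + 1219/80*x_2 - 23/20*x_3**2 + 1771/80*x_3 - 1679/80
  leading term x_1: subtract (299/720)·h_2 from -897/80*x_1 - 23/4*x_2*x_3 + 1219/80*x_2 - 23/20*x_3**2 + 1771/80*x_3 - 1679/80 → -23/4*x_2*x_3 - 69/20*x_2 - 23/20*x_3**2 + 92/5*x_3 - 69/4
  leading term x_2*x_3: subtract (-69/20)·k_3 from -23/4*x_2*x_3 - 69/20*x_2 - 23/20*x_3**2 + 92/5*x_3 - 69/4 → 0
  remainder 0.

S(h_2,k_3): leading monomials are coprime, so the S-polynomial reduces to 0 (Buchberger's first criterion).
Every S-polynomial of the final basis reduces to 0, so we have a Gröbner basis.
Inter-reduce: drop elements whose leading term is divisible by another's, tail-reduce, and make monic.
Reduced Gröbner basis: {x_1 - 5/3*x_2 - 1/3*x_3 + 1/3, x_2*x_3 + 3/5*x_2 + 1/5*x_3**2 - 16/5*x_3 + 3}.

Same reduced basis, so the two generating sets span the same ideal.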